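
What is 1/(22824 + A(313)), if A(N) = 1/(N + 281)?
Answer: 594/13557457 ≈ 4.3814e-5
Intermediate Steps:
A(N) = 1/(281 + N)
1/(22824 + A(313)) = 1/(22824 + 1/(281 + 313)) = 1/(22824 + 1/594) = 1/(13557457/594) = 594/13557457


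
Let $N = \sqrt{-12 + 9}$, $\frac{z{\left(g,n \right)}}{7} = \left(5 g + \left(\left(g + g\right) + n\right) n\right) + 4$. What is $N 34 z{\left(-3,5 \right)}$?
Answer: $- 3808 i \sqrt{3} \approx - 6595.6 i$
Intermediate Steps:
$z{\left(g,n \right)} = 28 + 35 g + 7 n \left(n + 2 g\right)$ ($z{\left(g,n \right)} = 7 \left(\left(5 g + \left(\left(g + g\right) + n\right) n\right) + 4\right) = 7 \left(\left(5 g + \left(2 g + n\right) n\right) + 4\right) = 7 \left(\left(5 g + \left(n + 2 g\right) n\right) + 4\right) = 7 \left(\left(5 g + n \left(n + 2 g\right)\right) + 4\right) = 7 \left(4 + 5 g + n \left(n + 2 g\right)\right) = 28 + 35 g + 7 n \left(n + 2 g\right)$)
$N = i \sqrt{3}$ ($N = \sqrt{-3} = i \sqrt{3} \approx 1.732 i$)
$N 34 z{\left(-3,5 \right)} = i \sqrt{3} \cdot 34 \left(28 + 7 \cdot 5^{2} + 35 \left(-3\right) + 14 \left(-3\right) 5\right) = 34 i \sqrt{3} \left(28 + 7 \cdot 25 - 105 - 210\right) = 34 i \sqrt{3} \left(28 + 175 - 105 - 210\right) = 34 i \sqrt{3} \left(-112\right) = - 3808 i \sqrt{3}$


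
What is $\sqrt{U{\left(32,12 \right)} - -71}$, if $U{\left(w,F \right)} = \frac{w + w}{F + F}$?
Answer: $\frac{\sqrt{663}}{3} \approx 8.5829$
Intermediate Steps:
$U{\left(w,F \right)} = \frac{w}{F}$ ($U{\left(w,F \right)} = \frac{2 w}{2 F} = 2 w \frac{1}{2 F} = \frac{w}{F}$)
$\sqrt{U{\left(32,12 \right)} - -71} = \sqrt{\frac{32}{12} - -71} = \sqrt{32 \cdot \frac{1}{12} + \left(-1 + 72\right)} = \sqrt{\frac{8}{3} + 71} = \sqrt{\frac{221}{3}} = \frac{\sqrt{663}}{3}$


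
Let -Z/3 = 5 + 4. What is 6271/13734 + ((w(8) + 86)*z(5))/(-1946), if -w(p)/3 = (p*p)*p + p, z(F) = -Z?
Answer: 39913507/1909026 ≈ 20.908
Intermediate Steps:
Z = -27 (Z = -3*(5 + 4) = -3*9 = -27)
z(F) = 27 (z(F) = -1*(-27) = 27)
w(p) = -3*p - 3*p³ (w(p) = -3*((p*p)*p + p) = -3*(p²*p + p) = -3*(p³ + p) = -3*(p + p³) = -3*p - 3*p³)
6271/13734 + ((w(8) + 86)*z(5))/(-1946) = 6271/13734 + ((-3*8*(1 + 8²) + 86)*27)/(-1946) = 6271*(1/13734) + ((-3*8*(1 + 64) + 86)*27)*(-1/1946) = 6271/13734 + ((-3*8*65 + 86)*27)*(-1/1946) = 6271/13734 + ((-1560 + 86)*27)*(-1/1946) = 6271/13734 - 1474*27*(-1/1946) = 6271/13734 - 39798*(-1/1946) = 6271/13734 + 19899/973 = 39913507/1909026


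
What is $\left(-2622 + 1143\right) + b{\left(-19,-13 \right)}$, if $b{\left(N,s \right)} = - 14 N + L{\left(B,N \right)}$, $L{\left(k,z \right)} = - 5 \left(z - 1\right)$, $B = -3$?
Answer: $-1113$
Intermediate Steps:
$L{\left(k,z \right)} = 5 - 5 z$ ($L{\left(k,z \right)} = - 5 \left(-1 + z\right) = 5 - 5 z$)
$b{\left(N,s \right)} = 5 - 19 N$ ($b{\left(N,s \right)} = - 14 N - \left(-5 + 5 N\right) = 5 - 19 N$)
$\left(-2622 + 1143\right) + b{\left(-19,-13 \right)} = \left(-2622 + 1143\right) + \left(5 - -361\right) = -1479 + \left(5 + 361\right) = -1479 + 366 = -1113$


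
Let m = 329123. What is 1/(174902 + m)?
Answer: 1/504025 ≈ 1.9840e-6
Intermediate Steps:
1/(174902 + m) = 1/(174902 + 329123) = 1/504025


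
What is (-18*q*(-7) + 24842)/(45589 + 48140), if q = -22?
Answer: 22070/93729 ≈ 0.23547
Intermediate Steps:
(-18*q*(-7) + 24842)/(45589 + 48140) = (-18*(-22)*(-7) + 24842)/(45589 + 48140) = (396*(-7) + 24842)/93729 = (-2772 + 24842)*(1/93729) = 22070*(1/93729) = 22070/93729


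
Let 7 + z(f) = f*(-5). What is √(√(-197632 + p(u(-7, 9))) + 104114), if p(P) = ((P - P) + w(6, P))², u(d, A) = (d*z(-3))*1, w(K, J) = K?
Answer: √(104114 + 2*I*√49399) ≈ 322.67 + 0.6888*I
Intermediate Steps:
z(f) = -7 - 5*f (z(f) = -7 + f*(-5) = -7 - 5*f)
u(d, A) = 8*d (u(d, A) = (d*(-7 - 5*(-3)))*1 = (d*(-7 + 15))*1 = (d*8)*1 = (8*d)*1 = 8*d)
p(P) = 36 (p(P) = ((P - P) + 6)² = (0 + 6)² = 6² = 36)
√(√(-197632 + p(u(-7, 9))) + 104114) = √(√(-197632 + 36) + 104114) = √(√(-197596) + 104114) = √(2*I*√49399 + 104114) = √(104114 + 2*I*√49399)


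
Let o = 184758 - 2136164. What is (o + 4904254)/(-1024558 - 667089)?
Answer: -2952848/1691647 ≈ -1.7455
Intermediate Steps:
o = -1951406
(o + 4904254)/(-1024558 - 667089) = (-1951406 + 4904254)/(-1024558 - 667089) = 2952848/(-1691647) = 2952848*(-1/1691647) = -2952848/1691647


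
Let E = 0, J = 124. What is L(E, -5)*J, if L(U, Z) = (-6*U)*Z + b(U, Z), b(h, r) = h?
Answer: 0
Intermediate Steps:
L(U, Z) = U - 6*U*Z (L(U, Z) = (-6*U)*Z + U = -6*U*Z + U = U - 6*U*Z)
L(E, -5)*J = (0*(1 - 6*(-5)))*124 = (0*(1 + 30))*124 = (0*31)*124 = 0*124 = 0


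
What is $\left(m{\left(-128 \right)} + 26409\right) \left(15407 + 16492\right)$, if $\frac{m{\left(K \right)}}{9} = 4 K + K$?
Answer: $658682451$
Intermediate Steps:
$m{\left(K \right)} = 45 K$ ($m{\left(K \right)} = 9 \left(4 K + K\right) = 9 \cdot 5 K = 45 K$)
$\left(m{\left(-128 \right)} + 26409\right) \left(15407 + 16492\right) = \left(45 \left(-128\right) + 26409\right) \left(15407 + 16492\right) = \left(-5760 + 26409\right) 31899 = 20649 \cdot 31899 = 658682451$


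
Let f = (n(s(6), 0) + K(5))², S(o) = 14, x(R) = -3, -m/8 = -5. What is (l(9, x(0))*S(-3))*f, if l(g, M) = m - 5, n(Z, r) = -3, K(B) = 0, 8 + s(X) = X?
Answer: 4410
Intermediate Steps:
m = 40 (m = -8*(-5) = 40)
s(X) = -8 + X
f = 9 (f = (-3 + 0)² = (-3)² = 9)
l(g, M) = 35 (l(g, M) = 40 - 5 = 35)
(l(9, x(0))*S(-3))*f = (35*14)*9 = 490*9 = 4410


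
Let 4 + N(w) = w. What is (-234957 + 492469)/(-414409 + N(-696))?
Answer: -257512/415109 ≈ -0.62035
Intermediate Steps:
N(w) = -4 + w
(-234957 + 492469)/(-414409 + N(-696)) = (-234957 + 492469)/(-414409 + (-4 - 696)) = 257512/(-414409 - 700) = 257512/(-415109) = 257512*(-1/415109) = -257512/415109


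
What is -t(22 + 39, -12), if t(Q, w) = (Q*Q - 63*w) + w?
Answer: -4465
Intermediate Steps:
t(Q, w) = Q**2 - 62*w (t(Q, w) = (Q**2 - 63*w) + w = Q**2 - 62*w)
-t(22 + 39, -12) = -((22 + 39)**2 - 62*(-12)) = -(61**2 + 744) = -(3721 + 744) = -1*4465 = -4465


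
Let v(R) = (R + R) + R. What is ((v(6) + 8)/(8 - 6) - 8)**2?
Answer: 25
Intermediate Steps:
v(R) = 3*R (v(R) = 2*R + R = 3*R)
((v(6) + 8)/(8 - 6) - 8)**2 = ((3*6 + 8)/(8 - 6) - 8)**2 = ((18 + 8)/2 - 8)**2 = (26*(1/2) - 8)**2 = (13 - 8)**2 = 5**2 = 25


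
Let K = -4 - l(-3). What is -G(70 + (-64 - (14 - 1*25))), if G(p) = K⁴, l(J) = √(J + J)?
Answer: 284 - 160*I*√6 ≈ 284.0 - 391.92*I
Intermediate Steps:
l(J) = √2*√J (l(J) = √(2*J) = √2*√J)
K = -4 - I*√6 (K = -4 - √2*√(-3) = -4 - √2*I*√3 = -4 - I*√6 ≈ -4.0 - 2.4495*I)
G(p) = (-4 - I*√6)⁴
-G(70 + (-64 - (14 - 1*25))) = -(4 + I*√6)⁴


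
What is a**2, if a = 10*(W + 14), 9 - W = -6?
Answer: 84100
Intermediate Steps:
W = 15 (W = 9 - 1*(-6) = 9 + 6 = 15)
a = 290 (a = 10*(15 + 14) = 10*29 = 290)
a**2 = 290**2 = 84100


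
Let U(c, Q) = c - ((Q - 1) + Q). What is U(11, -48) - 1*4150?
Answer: -4042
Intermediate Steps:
U(c, Q) = 1 + c - 2*Q (U(c, Q) = c - ((-1 + Q) + Q) = c - (-1 + 2*Q) = c + (1 - 2*Q) = 1 + c - 2*Q)
U(11, -48) - 1*4150 = (1 + 11 - 2*(-48)) - 1*4150 = (1 + 11 + 96) - 4150 = 108 - 4150 = -4042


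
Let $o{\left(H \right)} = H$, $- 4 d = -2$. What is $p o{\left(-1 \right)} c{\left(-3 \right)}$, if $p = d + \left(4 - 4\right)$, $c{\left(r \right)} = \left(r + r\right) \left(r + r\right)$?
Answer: $-18$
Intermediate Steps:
$d = \frac{1}{2}$ ($d = \left(- \frac{1}{4}\right) \left(-2\right) = \frac{1}{2} \approx 0.5$)
$c{\left(r \right)} = 4 r^{2}$ ($c{\left(r \right)} = 2 r 2 r = 4 r^{2}$)
$p = \frac{1}{2}$ ($p = \frac{1}{2} + \left(4 - 4\right) = \frac{1}{2} + 0 = \frac{1}{2} \approx 0.5$)
$p o{\left(-1 \right)} c{\left(-3 \right)} = \frac{1}{2} \left(-1\right) 4 \left(-3\right)^{2} = - \frac{4 \cdot 9}{2} = \left(- \frac{1}{2}\right) 36 = -18$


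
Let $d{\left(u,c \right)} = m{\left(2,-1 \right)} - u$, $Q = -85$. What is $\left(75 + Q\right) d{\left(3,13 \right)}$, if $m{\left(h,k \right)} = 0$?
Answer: $30$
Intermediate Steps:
$d{\left(u,c \right)} = - u$ ($d{\left(u,c \right)} = 0 - u = - u$)
$\left(75 + Q\right) d{\left(3,13 \right)} = \left(75 - 85\right) \left(\left(-1\right) 3\right) = \left(-10\right) \left(-3\right) = 30$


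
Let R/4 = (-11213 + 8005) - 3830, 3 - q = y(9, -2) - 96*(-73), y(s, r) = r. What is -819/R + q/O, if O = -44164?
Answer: 6481077/34536248 ≈ 0.18766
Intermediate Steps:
q = -7003 (q = 3 - (-2 - 96*(-73)) = 3 - (-2 + 7008) = 3 - 1*7006 = 3 - 7006 = -7003)
R = -28152 (R = 4*((-11213 + 8005) - 3830) = 4*(-3208 - 3830) = 4*(-7038) = -28152)
-819/R + q/O = -819/(-28152) - 7003/(-44164) = -819*(-1/28152) - 7003*(-1/44164) = 91/3128 + 7003/44164 = 6481077/34536248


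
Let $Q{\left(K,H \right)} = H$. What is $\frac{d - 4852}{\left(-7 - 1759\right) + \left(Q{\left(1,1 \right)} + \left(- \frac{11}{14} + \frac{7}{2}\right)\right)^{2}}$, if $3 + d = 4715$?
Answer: $\frac{3430}{42929} \approx 0.079899$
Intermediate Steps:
$d = 4712$ ($d = -3 + 4715 = 4712$)
$\frac{d - 4852}{\left(-7 - 1759\right) + \left(Q{\left(1,1 \right)} + \left(- \frac{11}{14} + \frac{7}{2}\right)\right)^{2}} = \frac{4712 - 4852}{\left(-7 - 1759\right) + \left(1 + \left(- \frac{11}{14} + \frac{7}{2}\right)\right)^{2}} = - \frac{140}{\left(-7 - 1759\right) + \left(1 + \left(\left(-11\right) \frac{1}{14} + 7 \cdot \frac{1}{2}\right)\right)^{2}} = - \frac{140}{-1766 + \left(1 + \left(- \frac{11}{14} + \frac{7}{2}\right)\right)^{2}} = - \frac{140}{-1766 + \left(1 + \frac{19}{7}\right)^{2}} = - \frac{140}{-1766 + \left(\frac{26}{7}\right)^{2}} = - \frac{140}{-1766 + \frac{676}{49}} = - \frac{140}{- \frac{85858}{49}} = \left(-140\right) \left(- \frac{49}{85858}\right) = \frac{3430}{42929}$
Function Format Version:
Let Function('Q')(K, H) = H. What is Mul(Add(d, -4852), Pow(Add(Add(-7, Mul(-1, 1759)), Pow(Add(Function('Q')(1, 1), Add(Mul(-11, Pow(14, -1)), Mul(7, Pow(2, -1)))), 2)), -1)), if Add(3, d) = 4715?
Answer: Rational(3430, 42929) ≈ 0.079899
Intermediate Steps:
d = 4712 (d = Add(-3, 4715) = 4712)
Mul(Add(d, -4852), Pow(Add(Add(-7, Mul(-1, 1759)), Pow(Add(Function('Q')(1, 1), Add(Mul(-11, Pow(14, -1)), Mul(7, Pow(2, -1)))), 2)), -1)) = Mul(Add(4712, -4852), Pow(Add(Add(-7, Mul(-1, 1759)), Pow(Add(1, Add(Mul(-11, Pow(14, -1)), Mul(7, Pow(2, -1)))), 2)), -1)) = Mul(-140, Pow(Add(Add(-7, -1759), Pow(Add(1, Add(Mul(-11, Rational(1, 14)), Mul(7, Rational(1, 2)))), 2)), -1)) = Mul(-140, Pow(Add(-1766, Pow(Add(1, Add(Rational(-11, 14), Rational(7, 2))), 2)), -1)) = Mul(-140, Pow(Add(-1766, Pow(Add(1, Rational(19, 7)), 2)), -1)) = Mul(-140, Pow(Add(-1766, Pow(Rational(26, 7), 2)), -1)) = Mul(-140, Pow(Add(-1766, Rational(676, 49)), -1)) = Mul(-140, Pow(Rational(-85858, 49), -1)) = Mul(-140, Rational(-49, 85858)) = Rational(3430, 42929)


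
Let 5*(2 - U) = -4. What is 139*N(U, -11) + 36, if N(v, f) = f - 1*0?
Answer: -1493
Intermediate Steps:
U = 14/5 (U = 2 - ⅕*(-4) = 2 + ⅘ = 14/5 ≈ 2.8000)
N(v, f) = f (N(v, f) = f + 0 = f)
139*N(U, -11) + 36 = 139*(-11) + 36 = -1529 + 36 = -1493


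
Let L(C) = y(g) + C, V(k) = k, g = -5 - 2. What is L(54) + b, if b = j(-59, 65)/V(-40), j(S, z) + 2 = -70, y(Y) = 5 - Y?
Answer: 339/5 ≈ 67.800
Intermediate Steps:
g = -7
j(S, z) = -72 (j(S, z) = -2 - 70 = -72)
L(C) = 12 + C (L(C) = (5 - 1*(-7)) + C = (5 + 7) + C = 12 + C)
b = 9/5 (b = -72/(-40) = -72*(-1/40) = 9/5 ≈ 1.8000)
L(54) + b = (12 + 54) + 9/5 = 66 + 9/5 = 339/5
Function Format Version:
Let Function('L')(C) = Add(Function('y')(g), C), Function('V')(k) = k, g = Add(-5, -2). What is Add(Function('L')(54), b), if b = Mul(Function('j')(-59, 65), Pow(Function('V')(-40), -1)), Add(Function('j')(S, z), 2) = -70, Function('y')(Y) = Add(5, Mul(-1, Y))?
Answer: Rational(339, 5) ≈ 67.800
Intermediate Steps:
g = -7
Function('j')(S, z) = -72 (Function('j')(S, z) = Add(-2, -70) = -72)
Function('L')(C) = Add(12, C) (Function('L')(C) = Add(Add(5, Mul(-1, -7)), C) = Add(Add(5, 7), C) = Add(12, C))
b = Rational(9, 5) (b = Mul(-72, Pow(-40, -1)) = Mul(-72, Rational(-1, 40)) = Rational(9, 5) ≈ 1.8000)
Add(Function('L')(54), b) = Add(Add(12, 54), Rational(9, 5)) = Add(66, Rational(9, 5)) = Rational(339, 5)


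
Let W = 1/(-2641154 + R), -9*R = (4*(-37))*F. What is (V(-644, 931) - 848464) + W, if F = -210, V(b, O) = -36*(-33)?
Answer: -6722136968875/7933822 ≈ -8.4728e+5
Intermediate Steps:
V(b, O) = 1188
R = -10360/3 (R = -4*(-37)*(-210)/9 = -(-148)*(-210)/9 = -⅑*31080 = -10360/3 ≈ -3453.3)
W = -3/7933822 (W = 1/(-2641154 - 10360/3) = 1/(-7933822/3) = -3/7933822 ≈ -3.7813e-7)
(V(-644, 931) - 848464) + W = (1188 - 848464) - 3/7933822 = -847276 - 3/7933822 = -6722136968875/7933822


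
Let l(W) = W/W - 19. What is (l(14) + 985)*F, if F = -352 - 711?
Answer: -1027921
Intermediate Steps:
F = -1063
l(W) = -18 (l(W) = 1 - 19 = -18)
(l(14) + 985)*F = (-18 + 985)*(-1063) = 967*(-1063) = -1027921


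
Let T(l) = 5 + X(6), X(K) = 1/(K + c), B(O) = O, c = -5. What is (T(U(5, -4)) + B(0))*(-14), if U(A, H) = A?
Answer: -84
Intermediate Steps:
X(K) = 1/(-5 + K) (X(K) = 1/(K - 5) = 1/(-5 + K))
T(l) = 6 (T(l) = 5 + 1/(-5 + 6) = 5 + 1/1 = 5 + 1 = 6)
(T(U(5, -4)) + B(0))*(-14) = (6 + 0)*(-14) = 6*(-14) = -84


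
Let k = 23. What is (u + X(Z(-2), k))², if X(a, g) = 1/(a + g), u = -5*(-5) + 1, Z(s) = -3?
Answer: 271441/400 ≈ 678.60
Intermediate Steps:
u = 26 (u = 25 + 1 = 26)
(u + X(Z(-2), k))² = (26 + 1/(-3 + 23))² = (26 + 1/20)² = (521/20)² = 271441/400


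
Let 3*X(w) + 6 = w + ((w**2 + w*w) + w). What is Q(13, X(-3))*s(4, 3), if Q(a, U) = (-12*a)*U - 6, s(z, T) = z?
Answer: -1272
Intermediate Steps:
X(w) = -2 + 2*w/3 + 2*w**2/3 (X(w) = -2 + (w + ((w**2 + w*w) + w))/3 = -2 + (w + ((w**2 + w**2) + w))/3 = -2 + (w + (2*w**2 + w))/3 = -2 + (w + (w + 2*w**2))/3 = -2 + (2*w + 2*w**2)/3 = -2 + (2*w/3 + 2*w**2/3) = -2 + 2*w/3 + 2*w**2/3)
Q(a, U) = -6 - 12*U*a (Q(a, U) = -12*U*a - 6 = -6 - 12*U*a)
Q(13, X(-3))*s(4, 3) = (-6 - 12*(-2 + (2/3)*(-3) + (2/3)*(-3)**2)*13)*4 = (-6 - 12*(-2 - 2 + (2/3)*9)*13)*4 = (-6 - 12*(-2 - 2 + 6)*13)*4 = (-6 - 12*2*13)*4 = (-6 - 312)*4 = -318*4 = -1272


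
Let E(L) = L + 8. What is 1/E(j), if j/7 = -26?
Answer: -1/174 ≈ -0.0057471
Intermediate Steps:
j = -182 (j = 7*(-26) = -182)
E(L) = 8 + L
1/E(j) = 1/(8 - 182) = 1/(-174) = -1/174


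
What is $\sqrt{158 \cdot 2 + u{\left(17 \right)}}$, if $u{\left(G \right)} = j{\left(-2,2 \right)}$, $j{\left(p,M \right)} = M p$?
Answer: $2 \sqrt{78} \approx 17.664$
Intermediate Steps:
$u{\left(G \right)} = -4$ ($u{\left(G \right)} = 2 \left(-2\right) = -4$)
$\sqrt{158 \cdot 2 + u{\left(17 \right)}} = \sqrt{158 \cdot 2 - 4} = \sqrt{316 - 4} = \sqrt{312} = 2 \sqrt{78}$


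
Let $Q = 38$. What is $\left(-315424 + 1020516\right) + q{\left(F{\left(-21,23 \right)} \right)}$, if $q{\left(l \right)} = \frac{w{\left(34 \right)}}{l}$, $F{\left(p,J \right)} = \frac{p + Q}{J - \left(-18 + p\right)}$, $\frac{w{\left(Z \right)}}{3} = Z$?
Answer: $705464$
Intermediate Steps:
$w{\left(Z \right)} = 3 Z$
$F{\left(p,J \right)} = \frac{38 + p}{18 + J - p}$ ($F{\left(p,J \right)} = \frac{p + 38}{J - \left(-18 + p\right)} = \frac{38 + p}{18 + J - p}$)
$q{\left(l \right)} = \frac{102}{l}$ ($q{\left(l \right)} = \frac{3 \cdot 34}{l} = \frac{102}{l}$)
$\left(-315424 + 1020516\right) + q{\left(F{\left(-21,23 \right)} \right)} = \left(-315424 + 1020516\right) + \frac{102}{\frac{1}{18 + 23 - -21} \left(38 - 21\right)} = 705092 + \frac{102}{\frac{1}{18 + 23 + 21} \cdot 17} = 705092 + \frac{102}{\frac{1}{62} \cdot 17} = 705092 + \frac{102}{\frac{17}{62}} = 705092 + 102 \cdot \frac{62}{17} = 705092 + 372 = 705464$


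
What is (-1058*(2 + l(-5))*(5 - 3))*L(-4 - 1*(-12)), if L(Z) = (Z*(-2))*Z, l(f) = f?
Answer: -812544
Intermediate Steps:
L(Z) = -2*Z² (L(Z) = (-2*Z)*Z = -2*Z²)
(-1058*(2 + l(-5))*(5 - 3))*L(-4 - 1*(-12)) = (-1058*(2 - 5)*(5 - 3))*(-2*(-4 - 1*(-12))²) = (-(-3174)*2)*(-2*(-4 + 12)²) = (-1058*(-6))*(-2*8²) = 6348*(-2*64) = 6348*(-128) = -812544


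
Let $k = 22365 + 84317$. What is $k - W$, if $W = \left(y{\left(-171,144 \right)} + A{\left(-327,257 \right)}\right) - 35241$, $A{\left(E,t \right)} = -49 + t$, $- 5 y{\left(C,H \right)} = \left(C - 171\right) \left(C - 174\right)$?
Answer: $165313$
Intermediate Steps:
$y{\left(C,H \right)} = - \frac{\left(-174 + C\right) \left(-171 + C\right)}{5}$ ($y{\left(C,H \right)} = - \frac{\left(C - 171\right) \left(C - 174\right)}{5} = - \frac{\left(-171 + C\right) \left(-174 + C\right)}{5} = - \frac{\left(-174 + C\right) \left(-171 + C\right)}{5}$)
$k = 106682$
$W = -58631$ ($W = \left(\left(- \frac{29754}{5} + 69 \left(-171\right) - \frac{\left(-171\right)^{2}}{5}\right) + \left(-49 + 257\right)\right) - 35241 = \left(\left(- \frac{29754}{5} - 11799 - \frac{29241}{5}\right) + 208\right) - 35241 = \left(-23598 + 208\right) - 35241 = -23390 - 35241 = -58631$)
$k - W = 106682 - -58631 = 106682 + 58631 = 165313$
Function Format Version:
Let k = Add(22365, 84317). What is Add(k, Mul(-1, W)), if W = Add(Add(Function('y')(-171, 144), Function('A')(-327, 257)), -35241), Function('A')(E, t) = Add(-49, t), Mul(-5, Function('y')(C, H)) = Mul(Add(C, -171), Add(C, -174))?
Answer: 165313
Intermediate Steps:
Function('y')(C, H) = Mul(Rational(-1, 5), Add(-174, C), Add(-171, C)) (Function('y')(C, H) = Mul(Rational(-1, 5), Mul(Add(C, -171), Add(C, -174))) = Mul(Rational(-1, 5), Mul(Add(-171, C), Add(-174, C))) = Mul(Rational(-1, 5), Mul(Add(-174, C), Add(-171, C))) = Mul(Rational(-1, 5), Add(-174, C), Add(-171, C)))
k = 106682
W = -58631 (W = Add(Add(Add(Rational(-29754, 5), Mul(69, -171), Mul(Rational(-1, 5), Pow(-171, 2))), Add(-49, 257)), -35241) = Add(Add(Add(Rational(-29754, 5), -11799, Mul(Rational(-1, 5), 29241)), 208), -35241) = Add(Add(Add(Rational(-29754, 5), -11799, Rational(-29241, 5)), 208), -35241) = Add(Add(-23598, 208), -35241) = Add(-23390, -35241) = -58631)
Add(k, Mul(-1, W)) = Add(106682, Mul(-1, -58631)) = Add(106682, 58631) = 165313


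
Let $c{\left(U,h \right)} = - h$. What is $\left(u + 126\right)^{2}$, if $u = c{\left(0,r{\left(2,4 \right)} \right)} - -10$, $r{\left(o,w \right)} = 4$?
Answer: $17424$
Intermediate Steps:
$u = 6$ ($u = \left(-1\right) 4 - -10 = -4 + 10 = 6$)
$\left(u + 126\right)^{2} = \left(6 + 126\right)^{2} = 132^{2} = 17424$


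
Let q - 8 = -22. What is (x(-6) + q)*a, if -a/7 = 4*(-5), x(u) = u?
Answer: -2800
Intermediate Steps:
q = -14 (q = 8 - 22 = -14)
a = 140 (a = -28*(-5) = -7*(-20) = 140)
(x(-6) + q)*a = (-6 - 14)*140 = -20*140 = -2800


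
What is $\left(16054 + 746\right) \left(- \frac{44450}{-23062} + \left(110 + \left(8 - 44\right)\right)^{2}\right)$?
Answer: $\frac{1061188480800}{11531} \approx 9.2029 \cdot 10^{7}$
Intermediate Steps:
$\left(16054 + 746\right) \left(- \frac{44450}{-23062} + \left(110 + \left(8 - 44\right)\right)^{2}\right) = 16800 \left(\left(-44450\right) \left(- \frac{1}{23062}\right) + \left(110 - 36\right)^{2}\right) = 16800 \left(\frac{22225}{11531} + 74^{2}\right) = 16800 \left(\frac{22225}{11531} + 5476\right) = 16800 \cdot \frac{63165981}{11531} = \frac{1061188480800}{11531}$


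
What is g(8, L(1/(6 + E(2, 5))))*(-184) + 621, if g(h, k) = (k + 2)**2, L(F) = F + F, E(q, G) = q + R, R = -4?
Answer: -529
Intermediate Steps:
E(q, G) = -4 + q (E(q, G) = q - 4 = -4 + q)
L(F) = 2*F
g(h, k) = (2 + k)**2
g(8, L(1/(6 + E(2, 5))))*(-184) + 621 = (2 + 2/(6 + (-4 + 2)))**2*(-184) + 621 = (2 + 2/(6 - 2))**2*(-184) + 621 = (2 + 2/4)**2*(-184) + 621 = (2 + 2*(1/4))**2*(-184) + 621 = (2 + 1/2)**2*(-184) + 621 = (5/2)**2*(-184) + 621 = (25/4)*(-184) + 621 = -1150 + 621 = -529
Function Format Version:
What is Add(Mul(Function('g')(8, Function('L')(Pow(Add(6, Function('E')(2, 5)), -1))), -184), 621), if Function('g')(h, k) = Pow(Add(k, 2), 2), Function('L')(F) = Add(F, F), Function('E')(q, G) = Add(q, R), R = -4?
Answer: -529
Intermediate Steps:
Function('E')(q, G) = Add(-4, q) (Function('E')(q, G) = Add(q, -4) = Add(-4, q))
Function('L')(F) = Mul(2, F)
Function('g')(h, k) = Pow(Add(2, k), 2)
Add(Mul(Function('g')(8, Function('L')(Pow(Add(6, Function('E')(2, 5)), -1))), -184), 621) = Add(Mul(Pow(Add(2, Mul(2, Pow(Add(6, Add(-4, 2)), -1))), 2), -184), 621) = Add(Mul(Pow(Add(2, Mul(2, Pow(Add(6, -2), -1))), 2), -184), 621) = Add(Mul(Pow(Add(2, Mul(2, Pow(4, -1))), 2), -184), 621) = Add(Mul(Pow(Add(2, Mul(2, Rational(1, 4))), 2), -184), 621) = Add(Mul(Pow(Add(2, Rational(1, 2)), 2), -184), 621) = Add(Mul(Pow(Rational(5, 2), 2), -184), 621) = Add(Mul(Rational(25, 4), -184), 621) = Add(-1150, 621) = -529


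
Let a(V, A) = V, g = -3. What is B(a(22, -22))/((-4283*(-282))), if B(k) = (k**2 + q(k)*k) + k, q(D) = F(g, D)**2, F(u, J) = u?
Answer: 352/603903 ≈ 0.00058287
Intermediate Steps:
q(D) = 9 (q(D) = (-3)**2 = 9)
B(k) = k**2 + 10*k (B(k) = (k**2 + 9*k) + k = k**2 + 10*k)
B(a(22, -22))/((-4283*(-282))) = (22*(10 + 22))/((-4283*(-282))) = (22*32)/1207806 = 704*(1/1207806) = 352/603903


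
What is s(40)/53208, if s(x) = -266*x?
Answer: -1330/6651 ≈ -0.19997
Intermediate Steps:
s(40)/53208 = -266*40/53208 = -10640*1/53208 = -1330/6651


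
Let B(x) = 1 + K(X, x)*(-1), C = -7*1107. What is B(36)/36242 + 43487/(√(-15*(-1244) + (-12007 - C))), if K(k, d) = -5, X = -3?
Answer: 3/18121 + 43487*√14402/14402 ≈ 362.37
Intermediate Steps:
C = -7749
B(x) = 6 (B(x) = 1 - 5*(-1) = 1 + 5 = 6)
B(36)/36242 + 43487/(√(-15*(-1244) + (-12007 - C))) = 6/36242 + 43487/(√(-15*(-1244) + (-12007 - 1*(-7749)))) = 6*(1/36242) + 43487/(√(18660 + (-12007 + 7749))) = 3/18121 + 43487/(√(18660 - 4258)) = 3/18121 + 43487/(√14402) = 3/18121 + 43487*(√14402/14402) = 3/18121 + 43487*√14402/14402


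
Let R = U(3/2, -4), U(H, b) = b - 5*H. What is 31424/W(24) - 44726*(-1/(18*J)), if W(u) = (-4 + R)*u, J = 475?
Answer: -552713/6975 ≈ -79.242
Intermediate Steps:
R = -23/2 (R = -4 - 15/2 = -23/2 ≈ -11.500)
W(u) = -31*u/2 (W(u) = (-4 - 23/2)*u = -31*u/2)
31424/W(24) - 44726*(-1/(18*J)) = 31424/((-31/2*24)) - 44726/(475*(-18)) = 31424/(-372) - 44726/(-8550) = 31424*(-1/372) - 44726*(-1/8550) = -7856/93 + 1177/225 = -552713/6975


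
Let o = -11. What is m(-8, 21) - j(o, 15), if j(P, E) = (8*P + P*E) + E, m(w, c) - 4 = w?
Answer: 234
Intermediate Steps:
m(w, c) = 4 + w
j(P, E) = E + 8*P + E*P (j(P, E) = (8*P + E*P) + E = E + 8*P + E*P)
m(-8, 21) - j(o, 15) = (4 - 8) - (15 + 8*(-11) + 15*(-11)) = -4 - (15 - 88 - 165) = -4 - 1*(-238) = -4 + 238 = 234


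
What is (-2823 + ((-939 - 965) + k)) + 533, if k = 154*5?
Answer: -3424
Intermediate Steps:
k = 770
(-2823 + ((-939 - 965) + k)) + 533 = (-2823 + ((-939 - 965) + 770)) + 533 = (-2823 + (-1904 + 770)) + 533 = (-2823 - 1134) + 533 = -3957 + 533 = -3424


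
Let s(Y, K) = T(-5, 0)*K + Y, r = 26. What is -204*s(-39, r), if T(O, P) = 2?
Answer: -2652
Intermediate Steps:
s(Y, K) = Y + 2*K (s(Y, K) = 2*K + Y = Y + 2*K)
-204*s(-39, r) = -204*(-39 + 2*26) = -204*(-39 + 52) = -204*13 = -2652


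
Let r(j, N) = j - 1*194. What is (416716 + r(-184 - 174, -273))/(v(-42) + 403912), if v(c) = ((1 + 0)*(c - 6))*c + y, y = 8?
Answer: 104041/101484 ≈ 1.0252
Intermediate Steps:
v(c) = 8 + c*(-6 + c) (v(c) = ((1 + 0)*(c - 6))*c + 8 = (1*(-6 + c))*c + 8 = (-6 + c)*c + 8 = c*(-6 + c) + 8 = 8 + c*(-6 + c))
r(j, N) = -194 + j (r(j, N) = j - 194 = -194 + j)
(416716 + r(-184 - 174, -273))/(v(-42) + 403912) = (416716 + (-194 + (-184 - 174)))/((8 + (-42)² - 6*(-42)) + 403912) = (416716 + (-194 - 358))/((8 + 1764 + 252) + 403912) = (416716 - 552)/(2024 + 403912) = 416164/405936 = 416164*(1/405936) = 104041/101484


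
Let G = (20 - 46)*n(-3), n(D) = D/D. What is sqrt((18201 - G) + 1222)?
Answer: 3*sqrt(2161) ≈ 139.46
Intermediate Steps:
n(D) = 1
G = -26 (G = (20 - 46)*1 = -26*1 = -26)
sqrt((18201 - G) + 1222) = sqrt((18201 - 1*(-26)) + 1222) = sqrt((18201 + 26) + 1222) = sqrt(18227 + 1222) = sqrt(19449) = 3*sqrt(2161)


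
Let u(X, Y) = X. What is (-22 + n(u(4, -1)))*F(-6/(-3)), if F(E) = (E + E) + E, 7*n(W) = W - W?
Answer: -132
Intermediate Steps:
n(W) = 0 (n(W) = (W - W)/7 = (1/7)*0 = 0)
F(E) = 3*E (F(E) = 2*E + E = 3*E)
(-22 + n(u(4, -1)))*F(-6/(-3)) = (-22 + 0)*(3*(-6/(-3))) = -66*(-6*(-1/3)) = -66*2 = -22*6 = -132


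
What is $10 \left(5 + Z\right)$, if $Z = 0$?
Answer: $50$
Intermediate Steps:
$10 \left(5 + Z\right) = 10 \left(5 + 0\right) = 10 \cdot 5 = 50$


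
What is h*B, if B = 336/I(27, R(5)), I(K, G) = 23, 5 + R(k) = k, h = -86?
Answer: -28896/23 ≈ -1256.3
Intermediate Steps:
R(k) = -5 + k
B = 336/23 ≈ 14.609
h*B = -86*336/23 = -28896/23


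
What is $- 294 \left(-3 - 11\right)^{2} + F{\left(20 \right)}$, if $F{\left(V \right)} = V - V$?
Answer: $-57624$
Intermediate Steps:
$F{\left(V \right)} = 0$
$- 294 \left(-3 - 11\right)^{2} + F{\left(20 \right)} = - 294 \left(-3 - 11\right)^{2} + 0 = - 294 \left(-14\right)^{2} + 0 = \left(-294\right) 196 + 0 = -57624 + 0 = -57624$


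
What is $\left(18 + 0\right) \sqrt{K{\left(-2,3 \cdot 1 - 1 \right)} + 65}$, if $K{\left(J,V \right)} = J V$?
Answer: $18 \sqrt{61} \approx 140.58$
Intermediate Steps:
$\left(18 + 0\right) \sqrt{K{\left(-2,3 \cdot 1 - 1 \right)} + 65} = \left(18 + 0\right) \sqrt{- 2 \left(3 \cdot 1 - 1\right) + 65} = 18 \sqrt{- 2 \left(3 - 1\right) + 65} = 18 \sqrt{\left(-2\right) 2 + 65} = 18 \sqrt{-4 + 65} = 18 \sqrt{61}$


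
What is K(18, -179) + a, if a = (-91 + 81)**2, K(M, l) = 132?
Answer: 232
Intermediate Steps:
a = 100 (a = (-10)**2 = 100)
K(18, -179) + a = 132 + 100 = 232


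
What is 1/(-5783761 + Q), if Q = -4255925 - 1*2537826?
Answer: -1/12577512 ≈ -7.9507e-8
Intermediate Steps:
Q = -6793751 (Q = -4255925 - 2537826 = -6793751)
1/(-5783761 + Q) = 1/(-5783761 - 6793751) = 1/(-12577512) = -1/12577512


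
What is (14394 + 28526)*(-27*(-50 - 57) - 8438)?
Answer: -238163080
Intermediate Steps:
(14394 + 28526)*(-27*(-50 - 57) - 8438) = 42920*(-27*(-107) - 8438) = 42920*(2889 - 8438) = 42920*(-5549) = -238163080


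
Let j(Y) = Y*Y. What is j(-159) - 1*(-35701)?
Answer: 60982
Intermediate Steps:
j(Y) = Y**2
j(-159) - 1*(-35701) = (-159)**2 - 1*(-35701) = 25281 + 35701 = 60982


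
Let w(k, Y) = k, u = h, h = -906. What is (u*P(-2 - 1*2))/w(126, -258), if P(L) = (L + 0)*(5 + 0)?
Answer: 3020/21 ≈ 143.81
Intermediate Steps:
u = -906
P(L) = 5*L (P(L) = L*5 = 5*L)
(u*P(-2 - 1*2))/w(126, -258) = -4530*(-2 - 1*2)/126 = -4530*(-2 - 2)*(1/126) = -4530*(-4)*(1/126) = -906*(-20)*(1/126) = 18120*(1/126) = 3020/21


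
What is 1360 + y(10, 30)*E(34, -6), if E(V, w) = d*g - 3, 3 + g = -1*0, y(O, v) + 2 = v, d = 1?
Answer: 1192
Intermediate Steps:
y(O, v) = -2 + v
g = -3 (g = -3 - 1*0 = -3 + 0 = -3)
E(V, w) = -6 (E(V, w) = 1*(-3) - 3 = -3 - 3 = -6)
1360 + y(10, 30)*E(34, -6) = 1360 + (-2 + 30)*(-6) = 1360 + 28*(-6) = 1360 - 168 = 1192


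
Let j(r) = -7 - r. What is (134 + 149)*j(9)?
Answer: -4528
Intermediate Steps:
(134 + 149)*j(9) = (134 + 149)*(-7 - 1*9) = 283*(-7 - 9) = 283*(-16) = -4528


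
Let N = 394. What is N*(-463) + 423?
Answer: -181999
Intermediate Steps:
N*(-463) + 423 = 394*(-463) + 423 = -182422 + 423 = -181999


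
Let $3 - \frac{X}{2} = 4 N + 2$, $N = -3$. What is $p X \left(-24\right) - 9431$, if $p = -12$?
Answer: $-1943$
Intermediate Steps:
$X = 26$ ($X = 6 - 2 \left(4 \left(-3\right) + 2\right) = 6 - 2 \left(-12 + 2\right) = 6 - -20 = 6 + 20 = 26$)
$p X \left(-24\right) - 9431 = \left(-12\right) 26 \left(-24\right) - 9431 = \left(-312\right) \left(-24\right) - 9431 = 7488 - 9431 = -1943$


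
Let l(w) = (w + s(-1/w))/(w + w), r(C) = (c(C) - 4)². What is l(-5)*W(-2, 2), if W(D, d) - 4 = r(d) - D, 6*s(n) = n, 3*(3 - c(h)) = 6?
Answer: 149/20 ≈ 7.4500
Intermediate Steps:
c(h) = 1 (c(h) = 3 - ⅓*6 = 3 - 2 = 1)
s(n) = n/6
r(C) = 9 (r(C) = (1 - 4)² = (-3)² = 9)
l(w) = (w - 1/(6*w))/(2*w) (l(w) = (w + (-1/w)/6)/(w + w) = (w - 1/(6*w))/((2*w)) = (w - 1/(6*w))*(1/(2*w)) = (w - 1/(6*w))/(2*w))
W(D, d) = 13 - D (W(D, d) = 4 + (9 - D) = 13 - D)
l(-5)*W(-2, 2) = (½ - 1/12/(-5)²)*(13 - 1*(-2)) = (½ - 1/12*1/25)*(13 + 2) = (½ - 1/300)*15 = (149/300)*15 = 149/20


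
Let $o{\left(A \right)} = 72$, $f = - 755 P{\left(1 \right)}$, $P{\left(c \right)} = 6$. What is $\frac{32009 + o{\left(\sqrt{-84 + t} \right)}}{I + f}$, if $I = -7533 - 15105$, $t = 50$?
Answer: $- \frac{32081}{27168} \approx -1.1808$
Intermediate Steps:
$I = -22638$
$f = -4530$ ($f = \left(-755\right) 6 = -4530$)
$\frac{32009 + o{\left(\sqrt{-84 + t} \right)}}{I + f} = \frac{32009 + 72}{-22638 - 4530} = \frac{32081}{-27168} = 32081 \left(- \frac{1}{27168}\right) = - \frac{32081}{27168}$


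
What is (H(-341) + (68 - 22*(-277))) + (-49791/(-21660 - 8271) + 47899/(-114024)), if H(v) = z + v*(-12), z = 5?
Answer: 11672231967037/1137617448 ≈ 10260.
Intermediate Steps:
H(v) = 5 - 12*v (H(v) = 5 + v*(-12) = 5 - 12*v)
(H(-341) + (68 - 22*(-277))) + (-49791/(-21660 - 8271) + 47899/(-114024)) = ((5 - 12*(-341)) + (68 - 22*(-277))) + (-49791/(-21660 - 8271) + 47899/(-114024)) = ((5 + 4092) + (68 + 6094)) + (-49791/(-29931) + 47899*(-1/114024)) = (4097 + 6162) + (-49791*(-1/29931) - 47899/114024) = 10259 + (16597/9977 - 47899/114024) = 10259 + 1414568005/1137617448 = 11672231967037/1137617448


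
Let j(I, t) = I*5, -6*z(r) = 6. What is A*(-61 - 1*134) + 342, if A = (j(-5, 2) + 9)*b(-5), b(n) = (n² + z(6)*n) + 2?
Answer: 100182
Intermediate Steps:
z(r) = -1 (z(r) = -⅙*6 = -1)
j(I, t) = 5*I
b(n) = 2 + n² - n (b(n) = (n² - n) + 2 = 2 + n² - n)
A = -512 (A = (5*(-5) + 9)*(2 + (-5)² - 1*(-5)) = (-25 + 9)*(2 + 25 + 5) = -16*32 = -512)
A*(-61 - 1*134) + 342 = -512*(-61 - 1*134) + 342 = -512*(-61 - 134) + 342 = -512*(-195) + 342 = 99840 + 342 = 100182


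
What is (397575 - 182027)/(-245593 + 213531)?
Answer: -107774/16031 ≈ -6.7228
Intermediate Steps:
(397575 - 182027)/(-245593 + 213531) = 215548/(-32062) = 215548*(-1/32062) = -107774/16031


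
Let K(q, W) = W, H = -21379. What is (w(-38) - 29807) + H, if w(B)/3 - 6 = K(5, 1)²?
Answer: -51165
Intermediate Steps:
w(B) = 21 (w(B) = 18 + 3*1² = 18 + 3*1 = 18 + 3 = 21)
(w(-38) - 29807) + H = (21 - 29807) - 21379 = -29786 - 21379 = -51165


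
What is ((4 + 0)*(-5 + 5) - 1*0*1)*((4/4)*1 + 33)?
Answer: 0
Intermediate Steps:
((4 + 0)*(-5 + 5) - 1*0*1)*((4/4)*1 + 33) = (4*0 + 0*1)*((4*(¼))*1 + 33) = (0 + 0)*(1*1 + 33) = 0*(1 + 33) = 0*34 = 0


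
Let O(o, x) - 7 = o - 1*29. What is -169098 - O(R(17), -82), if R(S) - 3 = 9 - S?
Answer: -169071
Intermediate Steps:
R(S) = 12 - S (R(S) = 3 + (9 - S) = 12 - S)
O(o, x) = -22 + o (O(o, x) = 7 + (o - 1*29) = 7 + (o - 29) = 7 + (-29 + o) = -22 + o)
-169098 - O(R(17), -82) = -169098 - (-22 + (12 - 1*17)) = -169098 - (-22 + (12 - 17)) = -169098 - (-22 - 5) = -169098 - 1*(-27) = -169098 + 27 = -169071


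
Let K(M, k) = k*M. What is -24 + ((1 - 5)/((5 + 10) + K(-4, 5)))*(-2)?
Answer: -128/5 ≈ -25.600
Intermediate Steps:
K(M, k) = M*k
-24 + ((1 - 5)/((5 + 10) + K(-4, 5)))*(-2) = -24 + ((1 - 5)/((5 + 10) - 4*5))*(-2) = -24 - 4/(15 - 20)*(-2) = -24 - 4/(-5)*(-2) = -24 - 4*(-⅕)*(-2) = -24 + (⅘)*(-2) = -24 - 8/5 = -128/5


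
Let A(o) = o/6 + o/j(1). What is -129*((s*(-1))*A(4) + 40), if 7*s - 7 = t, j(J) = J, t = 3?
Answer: -4300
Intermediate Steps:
s = 10/7 (s = 1 + (⅐)*3 = 1 + 3/7 = 10/7 ≈ 1.4286)
A(o) = 7*o/6 (A(o) = o/6 + o/1 = o*(⅙) + o*1 = o/6 + o = 7*o/6)
-129*((s*(-1))*A(4) + 40) = -129*(((10/7)*(-1))*((7/6)*4) + 40) = -129*(-10/7*14/3 + 40) = -129*(-20/3 + 40) = -129*100/3 = -4300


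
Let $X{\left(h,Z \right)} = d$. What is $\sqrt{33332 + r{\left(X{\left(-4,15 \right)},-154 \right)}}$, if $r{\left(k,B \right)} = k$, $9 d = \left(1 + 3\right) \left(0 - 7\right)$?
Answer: $\frac{2 \sqrt{74990}}{3} \approx 182.56$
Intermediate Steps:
$d = - \frac{28}{9}$ ($d = \frac{\left(1 + 3\right) \left(0 - 7\right)}{9} = \frac{4 \left(-7\right)}{9} = \frac{1}{9} \left(-28\right) = - \frac{28}{9} \approx -3.1111$)
$X{\left(h,Z \right)} = - \frac{28}{9}$
$\sqrt{33332 + r{\left(X{\left(-4,15 \right)},-154 \right)}} = \sqrt{33332 - \frac{28}{9}} = \sqrt{\frac{299960}{9}} = \frac{2 \sqrt{74990}}{3}$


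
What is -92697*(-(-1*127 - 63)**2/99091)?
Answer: 3346361700/99091 ≈ 33771.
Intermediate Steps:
-92697*(-(-1*127 - 63)**2/99091) = -92697*(-(-127 - 63)**2/99091) = -92697/((-99091/((-190)**2))) = -92697/((-99091/36100)) = -92697/((-99091*1/36100)) = -92697/(-99091/36100) = -92697*(-36100/99091) = 3346361700/99091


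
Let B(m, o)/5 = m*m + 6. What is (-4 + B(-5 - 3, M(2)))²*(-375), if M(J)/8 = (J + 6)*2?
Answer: -44893500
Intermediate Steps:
M(J) = 96 + 16*J (M(J) = 8*((J + 6)*2) = 8*((6 + J)*2) = 8*(12 + 2*J) = 96 + 16*J)
B(m, o) = 30 + 5*m² (B(m, o) = 5*(m*m + 6) = 5*(m² + 6) = 5*(6 + m²) = 30 + 5*m²)
(-4 + B(-5 - 3, M(2)))²*(-375) = (-4 + (30 + 5*(-5 - 3)²))²*(-375) = (-4 + (30 + 5*(-8)²))²*(-375) = (-4 + (30 + 5*64))²*(-375) = (-4 + (30 + 320))²*(-375) = (-4 + 350)²*(-375) = 346²*(-375) = 119716*(-375) = -44893500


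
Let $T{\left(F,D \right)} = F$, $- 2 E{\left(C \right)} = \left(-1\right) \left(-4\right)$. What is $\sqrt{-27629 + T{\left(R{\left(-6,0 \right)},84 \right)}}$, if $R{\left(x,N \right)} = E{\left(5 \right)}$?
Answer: $i \sqrt{27631} \approx 166.23 i$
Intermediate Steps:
$E{\left(C \right)} = -2$ ($E{\left(C \right)} = - \frac{\left(-1\right) \left(-4\right)}{2} = \left(- \frac{1}{2}\right) 4 = -2$)
$R{\left(x,N \right)} = -2$
$\sqrt{-27629 + T{\left(R{\left(-6,0 \right)},84 \right)}} = \sqrt{-27629 - 2} = \sqrt{-27631} = i \sqrt{27631}$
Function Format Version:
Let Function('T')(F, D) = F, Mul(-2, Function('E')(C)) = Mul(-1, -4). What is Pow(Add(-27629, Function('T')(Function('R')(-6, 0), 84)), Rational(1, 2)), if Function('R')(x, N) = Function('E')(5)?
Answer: Mul(I, Pow(27631, Rational(1, 2))) ≈ Mul(166.23, I)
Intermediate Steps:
Function('E')(C) = -2 (Function('E')(C) = Mul(Rational(-1, 2), Mul(-1, -4)) = Mul(Rational(-1, 2), 4) = -2)
Function('R')(x, N) = -2
Pow(Add(-27629, Function('T')(Function('R')(-6, 0), 84)), Rational(1, 2)) = Pow(Add(-27629, -2), Rational(1, 2)) = Pow(-27631, Rational(1, 2)) = Mul(I, Pow(27631, Rational(1, 2)))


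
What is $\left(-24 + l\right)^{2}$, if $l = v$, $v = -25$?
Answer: $2401$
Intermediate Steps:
$l = -25$
$\left(-24 + l\right)^{2} = \left(-24 - 25\right)^{2} = \left(-49\right)^{2} = 2401$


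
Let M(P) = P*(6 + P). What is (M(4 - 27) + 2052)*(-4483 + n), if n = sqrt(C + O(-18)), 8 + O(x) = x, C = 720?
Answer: -10951969 + 2443*sqrt(694) ≈ -1.0888e+7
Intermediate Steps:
O(x) = -8 + x
n = sqrt(694) (n = sqrt(720 + (-8 - 18)) = sqrt(720 - 26) = sqrt(694) ≈ 26.344)
(M(4 - 27) + 2052)*(-4483 + n) = ((4 - 27)*(6 + (4 - 27)) + 2052)*(-4483 + sqrt(694)) = (-23*(6 - 23) + 2052)*(-4483 + sqrt(694)) = (-23*(-17) + 2052)*(-4483 + sqrt(694)) = (391 + 2052)*(-4483 + sqrt(694)) = 2443*(-4483 + sqrt(694)) = -10951969 + 2443*sqrt(694)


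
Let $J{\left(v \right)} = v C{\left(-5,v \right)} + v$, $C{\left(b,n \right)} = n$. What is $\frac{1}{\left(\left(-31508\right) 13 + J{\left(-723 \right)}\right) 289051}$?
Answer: $\frac{1}{32489910502} \approx 3.0779 \cdot 10^{-11}$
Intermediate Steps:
$J{\left(v \right)} = v + v^{2}$ ($J{\left(v \right)} = v v + v = v^{2} + v = v + v^{2}$)
$\frac{1}{\left(\left(-31508\right) 13 + J{\left(-723 \right)}\right) 289051} = \frac{1}{\left(\left(-31508\right) 13 - 723 \left(1 - 723\right)\right) 289051} = \frac{1}{-409604 - -522006} \cdot \frac{1}{289051} = \frac{1}{-409604 + 522006} \cdot \frac{1}{289051} = \frac{1}{112402} \cdot \frac{1}{289051} = \frac{1}{32489910502}$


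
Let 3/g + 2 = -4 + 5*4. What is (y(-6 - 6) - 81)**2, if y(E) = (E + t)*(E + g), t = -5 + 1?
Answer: 567009/49 ≈ 11572.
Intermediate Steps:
t = -4
g = 3/14 (g = 3/(-2 + (-4 + 5*4)) = 3/(-2 + (-4 + 20)) = 3/(-2 + 16) = 3/14 ≈ 0.21429)
y(E) = (-4 + E)*(3/14 + E) (y(E) = (E - 4)*(E + 3/14) = (-4 + E)*(3/14 + E))
(y(-6 - 6) - 81)**2 = ((-6/7 + (-6 - 6)**2 - 53*(-6 - 6)/14) - 81)**2 = ((-6/7 + (-12)**2 - 53/14*(-12)) - 81)**2 = ((-6/7 + 144 + 318/7) - 81)**2 = (1320/7 - 81)**2 = (753/7)**2 = 567009/49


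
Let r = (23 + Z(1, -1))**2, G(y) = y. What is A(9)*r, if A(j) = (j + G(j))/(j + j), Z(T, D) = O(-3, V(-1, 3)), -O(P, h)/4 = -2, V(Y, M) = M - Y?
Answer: 961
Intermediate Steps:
O(P, h) = 8 (O(P, h) = -4*(-2) = 8)
Z(T, D) = 8
A(j) = 1 (A(j) = (j + j)/(j + j) = (2*j)/((2*j)) = (2*j)*(1/(2*j)) = 1)
r = 961 (r = (23 + 8)**2 = 31**2 = 961)
A(9)*r = 1*961 = 961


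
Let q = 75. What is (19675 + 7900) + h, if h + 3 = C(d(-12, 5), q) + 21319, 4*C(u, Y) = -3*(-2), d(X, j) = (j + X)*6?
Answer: 97785/2 ≈ 48893.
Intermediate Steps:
d(X, j) = 6*X + 6*j (d(X, j) = (X + j)*6 = 6*X + 6*j)
C(u, Y) = 3/2 (C(u, Y) = (-3*(-2))/4 = (¼)*6 = 3/2)
h = 42635/2 (h = -3 + (3/2 + 21319) = -3 + 42641/2 = 42635/2 ≈ 21318.)
(19675 + 7900) + h = (19675 + 7900) + 42635/2 = 27575 + 42635/2 = 97785/2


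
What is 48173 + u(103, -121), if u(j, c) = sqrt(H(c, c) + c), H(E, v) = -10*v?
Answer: 48206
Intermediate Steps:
u(j, c) = 3*sqrt(-c) (u(j, c) = sqrt(-10*c + c) = sqrt(-9*c) = 3*sqrt(-c))
48173 + u(103, -121) = 48173 + 3*sqrt(-1*(-121)) = 48173 + 3*sqrt(121) = 48173 + 3*11 = 48173 + 33 = 48206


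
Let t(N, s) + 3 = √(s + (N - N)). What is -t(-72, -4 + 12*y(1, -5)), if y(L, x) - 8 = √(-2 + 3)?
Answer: 3 - 2*√26 ≈ -7.1980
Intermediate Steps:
y(L, x) = 9 (y(L, x) = 8 + √(-2 + 3) = 8 + √1 = 8 + 1 = 9)
t(N, s) = -3 + √s (t(N, s) = -3 + √(s + (N - N)) = -3 + √(s + 0) = -3 + √s)
-t(-72, -4 + 12*y(1, -5)) = -(-3 + √(-4 + 12*9)) = -(-3 + √(-4 + 108)) = -(-3 + √104) = -(-3 + 2*√26) = 3 - 2*√26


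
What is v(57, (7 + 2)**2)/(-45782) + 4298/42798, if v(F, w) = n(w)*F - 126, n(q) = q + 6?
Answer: -719407/139955574 ≈ -0.0051403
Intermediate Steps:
n(q) = 6 + q
v(F, w) = -126 + F*(6 + w) (v(F, w) = (6 + w)*F - 126 = F*(6 + w) - 126 = -126 + F*(6 + w))
v(57, (7 + 2)**2)/(-45782) + 4298/42798 = (-126 + 57*(6 + (7 + 2)**2))/(-45782) + 4298/42798 = (-126 + 57*(6 + 9**2))*(-1/45782) + 4298*(1/42798) = (-126 + 57*(6 + 81))*(-1/45782) + 307/3057 = (-126 + 57*87)*(-1/45782) + 307/3057 = (-126 + 4959)*(-1/45782) + 307/3057 = 4833*(-1/45782) + 307/3057 = -4833/45782 + 307/3057 = -719407/139955574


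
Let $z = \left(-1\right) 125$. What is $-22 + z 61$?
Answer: $-7647$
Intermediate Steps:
$z = -125$
$-22 + z 61 = -22 - 7625 = -7647$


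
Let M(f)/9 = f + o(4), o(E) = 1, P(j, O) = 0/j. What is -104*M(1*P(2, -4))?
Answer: -936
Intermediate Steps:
P(j, O) = 0
M(f) = 9 + 9*f (M(f) = 9*(f + 1) = 9*(1 + f) = 9 + 9*f)
-104*M(1*P(2, -4)) = -104*(9 + 9*(1*0)) = -104*(9 + 9*0) = -104*(9 + 0) = -104*9 = -936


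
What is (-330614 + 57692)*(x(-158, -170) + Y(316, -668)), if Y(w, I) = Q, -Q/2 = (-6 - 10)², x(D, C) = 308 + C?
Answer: 102072828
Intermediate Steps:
Q = -512 (Q = -2*(-6 - 10)² = -2*(-16)² = -2*256 = -512)
Y(w, I) = -512
(-330614 + 57692)*(x(-158, -170) + Y(316, -668)) = (-330614 + 57692)*((308 - 170) - 512) = -272922*(138 - 512) = -272922*(-374) = 102072828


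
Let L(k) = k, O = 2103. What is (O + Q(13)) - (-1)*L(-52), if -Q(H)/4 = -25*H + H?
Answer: 3299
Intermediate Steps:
Q(H) = 96*H (Q(H) = -4*(-25*H + H) = -(-96)*H = 96*H)
(O + Q(13)) - (-1)*L(-52) = (2103 + 96*13) - (-1)*(-52) = (2103 + 1248) - 1*52 = 3351 - 52 = 3299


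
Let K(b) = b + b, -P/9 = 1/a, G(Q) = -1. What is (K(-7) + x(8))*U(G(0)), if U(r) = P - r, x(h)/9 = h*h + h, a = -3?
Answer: 2536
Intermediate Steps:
P = 3 (P = -9/(-3) = -9*(-⅓) = 3)
x(h) = 9*h + 9*h² (x(h) = 9*(h*h + h) = 9*(h² + h) = 9*(h + h²) = 9*h + 9*h²)
U(r) = 3 - r
K(b) = 2*b
(K(-7) + x(8))*U(G(0)) = (2*(-7) + 9*8*(1 + 8))*(3 - 1*(-1)) = (-14 + 9*8*9)*(3 + 1) = (-14 + 648)*4 = 634*4 = 2536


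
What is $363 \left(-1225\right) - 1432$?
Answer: $-446107$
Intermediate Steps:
$363 \left(-1225\right) - 1432 = -444675 - 1432 = -446107$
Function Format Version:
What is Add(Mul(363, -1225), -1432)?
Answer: -446107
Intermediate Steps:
Add(Mul(363, -1225), -1432) = Add(-444675, -1432) = -446107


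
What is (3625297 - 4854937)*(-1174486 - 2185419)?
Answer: 4131473584200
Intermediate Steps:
(3625297 - 4854937)*(-1174486 - 2185419) = -1229640*(-3359905) = 4131473584200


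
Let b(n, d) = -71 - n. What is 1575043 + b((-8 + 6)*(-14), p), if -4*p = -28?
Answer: 1574944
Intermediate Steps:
p = 7 (p = -1/4*(-28) = 7)
1575043 + b((-8 + 6)*(-14), p) = 1575043 + (-71 - (-8 + 6)*(-14)) = 1575043 + (-71 - (-2)*(-14)) = 1575043 + (-71 - 1*28) = 1575043 + (-71 - 28) = 1575043 - 99 = 1574944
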